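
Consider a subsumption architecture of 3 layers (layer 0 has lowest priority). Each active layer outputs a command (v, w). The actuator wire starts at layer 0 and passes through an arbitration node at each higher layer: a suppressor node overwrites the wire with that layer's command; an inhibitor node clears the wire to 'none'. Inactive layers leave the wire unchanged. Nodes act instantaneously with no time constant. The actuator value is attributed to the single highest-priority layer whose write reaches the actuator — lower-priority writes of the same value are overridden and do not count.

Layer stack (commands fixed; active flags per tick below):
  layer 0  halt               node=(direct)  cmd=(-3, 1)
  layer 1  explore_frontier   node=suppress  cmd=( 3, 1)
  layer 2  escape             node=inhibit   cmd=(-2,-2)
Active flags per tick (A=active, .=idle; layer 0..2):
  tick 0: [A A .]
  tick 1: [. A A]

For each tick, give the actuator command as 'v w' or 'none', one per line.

3 1
none

tick 0:
  L0 halt: active, feeds wire = (-3, 1)
  L1 explore_frontier: active, suppressor → wire = (3, 1)
  L2 escape: idle → wire stays (3, 1)
  actuator = (3, 1)
tick 1:
  L0 halt: idle → wire = none
  L1 explore_frontier: active, suppressor → wire = (3, 1)
  L2 escape: active, inhibitor → wire = none
  actuator = none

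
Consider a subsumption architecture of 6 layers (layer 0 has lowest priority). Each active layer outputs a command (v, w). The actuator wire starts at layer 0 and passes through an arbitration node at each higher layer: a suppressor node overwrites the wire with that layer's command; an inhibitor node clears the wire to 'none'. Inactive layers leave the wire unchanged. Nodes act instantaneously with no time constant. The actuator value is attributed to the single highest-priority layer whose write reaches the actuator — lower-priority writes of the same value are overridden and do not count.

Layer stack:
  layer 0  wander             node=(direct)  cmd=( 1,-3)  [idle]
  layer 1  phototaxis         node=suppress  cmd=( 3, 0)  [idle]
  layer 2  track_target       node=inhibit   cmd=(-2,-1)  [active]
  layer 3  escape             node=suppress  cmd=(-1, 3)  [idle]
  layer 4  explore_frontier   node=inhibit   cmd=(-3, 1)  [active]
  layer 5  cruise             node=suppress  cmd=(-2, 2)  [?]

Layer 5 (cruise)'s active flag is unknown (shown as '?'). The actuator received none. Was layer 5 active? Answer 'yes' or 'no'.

no

If layer 5 is active=yes:
  actuator would be (-2, 2)
If layer 5 is active=no:
  actuator would be none
Observed none, so layer 5 was idle.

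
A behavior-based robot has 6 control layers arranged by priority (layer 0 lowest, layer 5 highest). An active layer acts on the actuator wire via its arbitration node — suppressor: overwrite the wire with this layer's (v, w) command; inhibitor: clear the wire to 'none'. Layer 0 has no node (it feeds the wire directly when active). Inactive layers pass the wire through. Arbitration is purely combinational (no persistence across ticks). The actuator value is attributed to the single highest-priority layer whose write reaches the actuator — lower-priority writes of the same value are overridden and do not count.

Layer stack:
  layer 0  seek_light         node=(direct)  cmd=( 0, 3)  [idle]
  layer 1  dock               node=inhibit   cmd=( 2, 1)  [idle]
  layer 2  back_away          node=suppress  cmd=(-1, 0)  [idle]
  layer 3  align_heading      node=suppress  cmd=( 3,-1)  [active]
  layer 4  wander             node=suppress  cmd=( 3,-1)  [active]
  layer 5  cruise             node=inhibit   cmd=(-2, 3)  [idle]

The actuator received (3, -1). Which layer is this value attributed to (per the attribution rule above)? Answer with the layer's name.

[0] seek_light off; wire := none
[1] dock off; pass none
[2] back_away off; pass none
[3] align_heading on (suppress); wire := (3, -1)
[4] wander on (suppress); wire := (3, -1)
[5] cruise off; pass (3, -1)
output (3, -1)
last writer: layer 4 = wander

wander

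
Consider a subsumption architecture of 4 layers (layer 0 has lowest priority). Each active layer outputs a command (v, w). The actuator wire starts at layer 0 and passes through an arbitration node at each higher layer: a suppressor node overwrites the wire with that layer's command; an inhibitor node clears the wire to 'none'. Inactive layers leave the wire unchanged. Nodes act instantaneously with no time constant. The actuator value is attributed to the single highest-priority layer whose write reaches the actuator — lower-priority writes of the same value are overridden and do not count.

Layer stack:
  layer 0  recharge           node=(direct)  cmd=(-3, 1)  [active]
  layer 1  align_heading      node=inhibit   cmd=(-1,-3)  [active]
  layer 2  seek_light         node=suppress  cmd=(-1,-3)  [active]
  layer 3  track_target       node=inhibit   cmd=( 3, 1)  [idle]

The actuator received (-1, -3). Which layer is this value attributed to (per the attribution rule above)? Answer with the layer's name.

seek_light

L0 recharge: active, feeds wire = (-3, 1)
L1 align_heading: active, inhibitor → wire = none
L2 seek_light: active, suppressor → wire = (-1, -3)
L3 track_target: idle → wire stays (-1, -3)
actuator = (-1, -3)
last writer: layer 2 = seek_light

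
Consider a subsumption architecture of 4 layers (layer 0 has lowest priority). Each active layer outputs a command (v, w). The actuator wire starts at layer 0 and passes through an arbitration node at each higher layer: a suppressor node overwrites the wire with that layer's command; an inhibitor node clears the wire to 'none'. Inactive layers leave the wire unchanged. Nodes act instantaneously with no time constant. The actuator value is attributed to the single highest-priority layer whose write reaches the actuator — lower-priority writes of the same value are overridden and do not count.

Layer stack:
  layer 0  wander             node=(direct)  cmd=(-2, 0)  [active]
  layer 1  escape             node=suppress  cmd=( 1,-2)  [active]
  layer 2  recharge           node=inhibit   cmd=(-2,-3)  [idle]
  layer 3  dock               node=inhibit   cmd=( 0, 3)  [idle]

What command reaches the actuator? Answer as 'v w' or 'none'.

layer 0 (wander) active — direct: (-2, 0)
layer 1 (escape) active — suppresses: (1, -2)
layer 2 (recharge) idle — unchanged: (1, -2)
layer 3 (dock) idle — unchanged: (1, -2)
→ actuator (1, -2)

1 -2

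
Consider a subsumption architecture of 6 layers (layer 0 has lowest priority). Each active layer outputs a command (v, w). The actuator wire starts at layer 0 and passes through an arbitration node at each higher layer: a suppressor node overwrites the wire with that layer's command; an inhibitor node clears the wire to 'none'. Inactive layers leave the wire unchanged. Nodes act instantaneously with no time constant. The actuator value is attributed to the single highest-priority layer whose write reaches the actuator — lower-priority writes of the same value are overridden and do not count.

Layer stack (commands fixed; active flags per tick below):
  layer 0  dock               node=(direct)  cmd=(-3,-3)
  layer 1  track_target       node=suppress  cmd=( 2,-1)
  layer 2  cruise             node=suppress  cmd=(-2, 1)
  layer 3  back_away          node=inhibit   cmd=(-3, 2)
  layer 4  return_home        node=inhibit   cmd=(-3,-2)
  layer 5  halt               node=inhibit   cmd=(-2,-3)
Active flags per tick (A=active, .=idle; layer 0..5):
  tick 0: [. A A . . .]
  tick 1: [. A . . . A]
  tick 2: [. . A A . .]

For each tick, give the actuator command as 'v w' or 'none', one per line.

-2 1
none
none

tick 0:
  [0] dock off; wire := none
  [1] track_target on (suppress); wire := (2, -1)
  [2] cruise on (suppress); wire := (-2, 1)
  [3] back_away off; pass (-2, 1)
  [4] return_home off; pass (-2, 1)
  [5] halt off; pass (-2, 1)
  output (-2, 1)
tick 1:
  [0] dock off; wire := none
  [1] track_target on (suppress); wire := (2, -1)
  [2] cruise off; pass (2, -1)
  [3] back_away off; pass (2, -1)
  [4] return_home off; pass (2, -1)
  [5] halt on (inhibit); wire := none
  output none
tick 2:
  [0] dock off; wire := none
  [1] track_target off; pass none
  [2] cruise on (suppress); wire := (-2, 1)
  [3] back_away on (inhibit); wire := none
  [4] return_home off; pass none
  [5] halt off; pass none
  output none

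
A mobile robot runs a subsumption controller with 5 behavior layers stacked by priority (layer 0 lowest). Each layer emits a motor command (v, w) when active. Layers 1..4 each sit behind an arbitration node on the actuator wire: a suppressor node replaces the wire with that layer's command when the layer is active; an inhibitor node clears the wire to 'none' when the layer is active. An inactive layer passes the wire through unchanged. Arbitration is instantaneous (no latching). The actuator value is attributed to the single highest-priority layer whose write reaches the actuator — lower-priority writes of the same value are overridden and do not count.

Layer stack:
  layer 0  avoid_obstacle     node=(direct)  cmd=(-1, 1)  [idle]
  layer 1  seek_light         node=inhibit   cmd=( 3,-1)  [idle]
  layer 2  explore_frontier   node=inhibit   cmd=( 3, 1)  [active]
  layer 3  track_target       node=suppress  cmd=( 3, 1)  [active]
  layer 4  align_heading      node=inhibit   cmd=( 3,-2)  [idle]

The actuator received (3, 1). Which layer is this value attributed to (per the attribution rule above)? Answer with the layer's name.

L0 avoid_obstacle: idle → wire = none
L1 seek_light: idle → wire stays none
L2 explore_frontier: active, inhibitor → wire = none
L3 track_target: active, suppressor → wire = (3, 1)
L4 align_heading: idle → wire stays (3, 1)
actuator = (3, 1)
last writer: layer 3 = track_target

track_target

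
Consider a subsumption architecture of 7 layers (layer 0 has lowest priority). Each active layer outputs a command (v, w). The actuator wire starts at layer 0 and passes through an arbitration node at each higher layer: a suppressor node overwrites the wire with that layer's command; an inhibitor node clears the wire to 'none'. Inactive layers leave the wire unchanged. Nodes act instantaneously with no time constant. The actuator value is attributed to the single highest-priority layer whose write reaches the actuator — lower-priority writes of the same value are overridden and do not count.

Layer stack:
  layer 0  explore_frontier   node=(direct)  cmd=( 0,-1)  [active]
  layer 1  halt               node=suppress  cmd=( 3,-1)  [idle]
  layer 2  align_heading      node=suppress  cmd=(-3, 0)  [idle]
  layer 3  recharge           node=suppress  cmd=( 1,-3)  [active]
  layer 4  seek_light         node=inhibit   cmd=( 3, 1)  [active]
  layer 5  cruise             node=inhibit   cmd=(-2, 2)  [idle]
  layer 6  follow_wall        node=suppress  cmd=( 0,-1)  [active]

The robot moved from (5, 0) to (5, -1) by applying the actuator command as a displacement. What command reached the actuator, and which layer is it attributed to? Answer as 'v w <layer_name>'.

displacement = (5, -1) − (5, 0) = (0, -1)
layer 0 (explore_frontier) active — direct: (0, -1)
layer 1 (halt) idle — unchanged: (0, -1)
layer 2 (align_heading) idle — unchanged: (0, -1)
layer 3 (recharge) active — suppresses: (1, -3)
layer 4 (seek_light) active — inhibits: none
layer 5 (cruise) idle — unchanged: none
layer 6 (follow_wall) active — suppresses: (0, -1)
→ actuator (0, -1) — from layer 6 (follow_wall)

0 -1 follow_wall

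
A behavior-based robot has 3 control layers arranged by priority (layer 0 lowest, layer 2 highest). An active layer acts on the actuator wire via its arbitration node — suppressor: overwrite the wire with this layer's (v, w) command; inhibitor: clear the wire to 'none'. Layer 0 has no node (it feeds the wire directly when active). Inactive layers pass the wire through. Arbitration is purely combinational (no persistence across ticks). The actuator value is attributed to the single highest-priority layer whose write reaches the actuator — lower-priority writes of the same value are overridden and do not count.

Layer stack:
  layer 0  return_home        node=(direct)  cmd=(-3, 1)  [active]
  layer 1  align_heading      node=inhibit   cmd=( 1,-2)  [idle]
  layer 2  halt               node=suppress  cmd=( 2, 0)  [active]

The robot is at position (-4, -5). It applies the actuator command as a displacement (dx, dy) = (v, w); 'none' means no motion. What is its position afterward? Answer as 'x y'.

[0] return_home on; wire := (-3, 1)
[1] align_heading off; pass (-3, 1)
[2] halt on (suppress); wire := (2, 0)
output (2, 0)
position: (-4, -5) + (2, 0) = (-2, -5)

-2 -5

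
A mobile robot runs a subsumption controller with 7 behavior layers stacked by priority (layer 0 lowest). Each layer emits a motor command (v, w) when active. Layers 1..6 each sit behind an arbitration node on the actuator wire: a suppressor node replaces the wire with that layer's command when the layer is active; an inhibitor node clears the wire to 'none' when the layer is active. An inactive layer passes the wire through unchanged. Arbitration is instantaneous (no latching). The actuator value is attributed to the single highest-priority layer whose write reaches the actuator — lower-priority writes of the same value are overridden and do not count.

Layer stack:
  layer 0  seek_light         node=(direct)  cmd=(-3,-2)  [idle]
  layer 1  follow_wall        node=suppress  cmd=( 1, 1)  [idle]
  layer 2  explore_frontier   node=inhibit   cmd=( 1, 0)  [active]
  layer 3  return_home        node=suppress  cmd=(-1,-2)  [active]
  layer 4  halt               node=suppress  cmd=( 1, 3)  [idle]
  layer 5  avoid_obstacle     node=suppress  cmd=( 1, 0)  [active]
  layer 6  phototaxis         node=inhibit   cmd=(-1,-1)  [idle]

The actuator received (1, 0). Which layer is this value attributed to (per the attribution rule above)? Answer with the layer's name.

avoid_obstacle

[0] seek_light off; wire := none
[1] follow_wall off; pass none
[2] explore_frontier on (inhibit); wire := none
[3] return_home on (suppress); wire := (-1, -2)
[4] halt off; pass (-1, -2)
[5] avoid_obstacle on (suppress); wire := (1, 0)
[6] phototaxis off; pass (1, 0)
output (1, 0)
last writer: layer 5 = avoid_obstacle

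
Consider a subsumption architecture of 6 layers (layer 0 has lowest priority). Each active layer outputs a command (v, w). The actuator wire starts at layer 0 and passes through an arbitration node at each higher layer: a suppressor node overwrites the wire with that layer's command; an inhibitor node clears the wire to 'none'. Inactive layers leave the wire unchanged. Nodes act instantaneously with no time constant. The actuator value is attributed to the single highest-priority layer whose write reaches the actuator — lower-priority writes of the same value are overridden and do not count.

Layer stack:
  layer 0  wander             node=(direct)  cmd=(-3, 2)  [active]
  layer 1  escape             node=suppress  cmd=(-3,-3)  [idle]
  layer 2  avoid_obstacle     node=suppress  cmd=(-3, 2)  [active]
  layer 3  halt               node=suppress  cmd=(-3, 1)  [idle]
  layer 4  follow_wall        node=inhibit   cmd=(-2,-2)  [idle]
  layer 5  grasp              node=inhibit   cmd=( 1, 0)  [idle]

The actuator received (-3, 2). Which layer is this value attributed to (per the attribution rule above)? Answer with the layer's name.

avoid_obstacle

[0] wander on; wire := (-3, 2)
[1] escape off; pass (-3, 2)
[2] avoid_obstacle on (suppress); wire := (-3, 2)
[3] halt off; pass (-3, 2)
[4] follow_wall off; pass (-3, 2)
[5] grasp off; pass (-3, 2)
output (-3, 2)
last writer: layer 2 = avoid_obstacle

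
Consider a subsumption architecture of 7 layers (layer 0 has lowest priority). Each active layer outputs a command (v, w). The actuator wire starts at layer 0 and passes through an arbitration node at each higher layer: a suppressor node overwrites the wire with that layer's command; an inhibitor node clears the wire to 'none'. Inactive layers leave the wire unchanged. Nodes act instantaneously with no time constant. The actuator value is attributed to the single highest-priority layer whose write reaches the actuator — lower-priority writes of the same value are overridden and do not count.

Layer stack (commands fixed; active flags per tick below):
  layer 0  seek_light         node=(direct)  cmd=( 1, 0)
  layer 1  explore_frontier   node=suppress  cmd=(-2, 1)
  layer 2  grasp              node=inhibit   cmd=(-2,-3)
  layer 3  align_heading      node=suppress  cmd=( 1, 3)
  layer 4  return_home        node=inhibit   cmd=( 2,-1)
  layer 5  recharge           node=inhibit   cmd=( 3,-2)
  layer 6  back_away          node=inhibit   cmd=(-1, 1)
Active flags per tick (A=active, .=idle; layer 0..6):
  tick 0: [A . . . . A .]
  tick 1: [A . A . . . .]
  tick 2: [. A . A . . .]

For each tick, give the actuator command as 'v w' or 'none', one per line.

tick 0:
  layer 0 (seek_light) active — direct: (1, 0)
  layer 1 (explore_frontier) idle — unchanged: (1, 0)
  layer 2 (grasp) idle — unchanged: (1, 0)
  layer 3 (align_heading) idle — unchanged: (1, 0)
  layer 4 (return_home) idle — unchanged: (1, 0)
  layer 5 (recharge) active — inhibits: none
  layer 6 (back_away) idle — unchanged: none
  → actuator none
tick 1:
  layer 0 (seek_light) active — direct: (1, 0)
  layer 1 (explore_frontier) idle — unchanged: (1, 0)
  layer 2 (grasp) active — inhibits: none
  layer 3 (align_heading) idle — unchanged: none
  layer 4 (return_home) idle — unchanged: none
  layer 5 (recharge) idle — unchanged: none
  layer 6 (back_away) idle — unchanged: none
  → actuator none
tick 2:
  layer 0 (seek_light) idle — none
  layer 1 (explore_frontier) active — suppresses: (-2, 1)
  layer 2 (grasp) idle — unchanged: (-2, 1)
  layer 3 (align_heading) active — suppresses: (1, 3)
  layer 4 (return_home) idle — unchanged: (1, 3)
  layer 5 (recharge) idle — unchanged: (1, 3)
  layer 6 (back_away) idle — unchanged: (1, 3)
  → actuator (1, 3)

none
none
1 3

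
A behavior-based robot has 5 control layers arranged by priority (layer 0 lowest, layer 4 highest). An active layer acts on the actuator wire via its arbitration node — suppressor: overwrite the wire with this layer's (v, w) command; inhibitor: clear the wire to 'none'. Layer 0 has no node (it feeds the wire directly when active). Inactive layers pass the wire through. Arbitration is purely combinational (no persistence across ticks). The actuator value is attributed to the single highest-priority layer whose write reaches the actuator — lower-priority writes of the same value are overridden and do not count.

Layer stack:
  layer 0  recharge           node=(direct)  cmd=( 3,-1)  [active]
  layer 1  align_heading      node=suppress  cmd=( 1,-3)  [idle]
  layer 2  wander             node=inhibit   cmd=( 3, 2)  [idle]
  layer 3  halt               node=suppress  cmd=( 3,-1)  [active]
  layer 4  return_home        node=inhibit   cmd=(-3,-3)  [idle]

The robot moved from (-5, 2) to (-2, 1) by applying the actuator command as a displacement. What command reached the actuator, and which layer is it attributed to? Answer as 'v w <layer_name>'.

displacement = (-2, 1) − (-5, 2) = (3, -1)
layer 0 (recharge) active — direct: (3, -1)
layer 1 (align_heading) idle — unchanged: (3, -1)
layer 2 (wander) idle — unchanged: (3, -1)
layer 3 (halt) active — suppresses: (3, -1)
layer 4 (return_home) idle — unchanged: (3, -1)
→ actuator (3, -1) — from layer 3 (halt)

3 -1 halt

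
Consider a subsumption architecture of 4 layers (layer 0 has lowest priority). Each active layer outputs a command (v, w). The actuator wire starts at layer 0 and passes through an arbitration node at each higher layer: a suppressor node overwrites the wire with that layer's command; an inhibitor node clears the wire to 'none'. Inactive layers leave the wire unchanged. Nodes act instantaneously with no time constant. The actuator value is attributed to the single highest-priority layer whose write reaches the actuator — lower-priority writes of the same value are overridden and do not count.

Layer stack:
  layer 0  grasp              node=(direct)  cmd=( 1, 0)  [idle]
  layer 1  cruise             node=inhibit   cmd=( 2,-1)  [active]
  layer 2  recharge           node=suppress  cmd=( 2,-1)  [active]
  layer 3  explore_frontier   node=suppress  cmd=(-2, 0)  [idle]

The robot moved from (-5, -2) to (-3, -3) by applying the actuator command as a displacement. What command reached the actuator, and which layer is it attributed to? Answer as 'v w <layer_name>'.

displacement = (-3, -3) − (-5, -2) = (2, -1)
layer 0 (grasp) idle — none
layer 1 (cruise) active — inhibits: none
layer 2 (recharge) active — suppresses: (2, -1)
layer 3 (explore_frontier) idle — unchanged: (2, -1)
→ actuator (2, -1) — from layer 2 (recharge)

2 -1 recharge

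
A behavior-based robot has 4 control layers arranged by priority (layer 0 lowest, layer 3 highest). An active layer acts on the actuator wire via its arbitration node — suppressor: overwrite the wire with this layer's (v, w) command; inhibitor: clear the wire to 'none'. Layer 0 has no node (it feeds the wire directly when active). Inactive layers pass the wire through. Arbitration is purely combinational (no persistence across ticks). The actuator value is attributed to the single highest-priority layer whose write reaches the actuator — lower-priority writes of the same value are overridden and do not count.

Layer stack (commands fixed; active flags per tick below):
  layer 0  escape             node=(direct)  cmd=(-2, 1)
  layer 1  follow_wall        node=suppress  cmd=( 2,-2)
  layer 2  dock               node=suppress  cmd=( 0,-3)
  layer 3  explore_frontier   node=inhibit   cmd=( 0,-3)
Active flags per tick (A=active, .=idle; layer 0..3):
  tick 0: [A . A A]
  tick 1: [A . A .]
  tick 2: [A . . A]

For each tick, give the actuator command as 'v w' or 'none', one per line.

none
0 -3
none

tick 0:
  [0] escape on; wire := (-2, 1)
  [1] follow_wall off; pass (-2, 1)
  [2] dock on (suppress); wire := (0, -3)
  [3] explore_frontier on (inhibit); wire := none
  output none
tick 1:
  [0] escape on; wire := (-2, 1)
  [1] follow_wall off; pass (-2, 1)
  [2] dock on (suppress); wire := (0, -3)
  [3] explore_frontier off; pass (0, -3)
  output (0, -3)
tick 2:
  [0] escape on; wire := (-2, 1)
  [1] follow_wall off; pass (-2, 1)
  [2] dock off; pass (-2, 1)
  [3] explore_frontier on (inhibit); wire := none
  output none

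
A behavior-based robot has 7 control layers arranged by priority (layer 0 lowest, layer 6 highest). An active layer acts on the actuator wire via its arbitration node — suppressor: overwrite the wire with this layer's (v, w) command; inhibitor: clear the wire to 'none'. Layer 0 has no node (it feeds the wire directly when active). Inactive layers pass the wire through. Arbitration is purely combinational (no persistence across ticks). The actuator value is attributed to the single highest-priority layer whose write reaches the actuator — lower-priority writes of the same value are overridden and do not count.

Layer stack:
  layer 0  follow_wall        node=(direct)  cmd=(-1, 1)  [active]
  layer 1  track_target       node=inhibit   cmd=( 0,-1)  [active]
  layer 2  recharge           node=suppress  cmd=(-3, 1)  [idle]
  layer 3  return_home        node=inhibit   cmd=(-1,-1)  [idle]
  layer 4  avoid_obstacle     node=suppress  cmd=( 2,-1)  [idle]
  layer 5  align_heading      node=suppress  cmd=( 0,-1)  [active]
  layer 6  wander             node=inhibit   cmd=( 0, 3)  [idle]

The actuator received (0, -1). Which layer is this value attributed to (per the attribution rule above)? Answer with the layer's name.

align_heading

L0 follow_wall: active, feeds wire = (-1, 1)
L1 track_target: active, inhibitor → wire = none
L2 recharge: idle → wire stays none
L3 return_home: idle → wire stays none
L4 avoid_obstacle: idle → wire stays none
L5 align_heading: active, suppressor → wire = (0, -1)
L6 wander: idle → wire stays (0, -1)
actuator = (0, -1)
last writer: layer 5 = align_heading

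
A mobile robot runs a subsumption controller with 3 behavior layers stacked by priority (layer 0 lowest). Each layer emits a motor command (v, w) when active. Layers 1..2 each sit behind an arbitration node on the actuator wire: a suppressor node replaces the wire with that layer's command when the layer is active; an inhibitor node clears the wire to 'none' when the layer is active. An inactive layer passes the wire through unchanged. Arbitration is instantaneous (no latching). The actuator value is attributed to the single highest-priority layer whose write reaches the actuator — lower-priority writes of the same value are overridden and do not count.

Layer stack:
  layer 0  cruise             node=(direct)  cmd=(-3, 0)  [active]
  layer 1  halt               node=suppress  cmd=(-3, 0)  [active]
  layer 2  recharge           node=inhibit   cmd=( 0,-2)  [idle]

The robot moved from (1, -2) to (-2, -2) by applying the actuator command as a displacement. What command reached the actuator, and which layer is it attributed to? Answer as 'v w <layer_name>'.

-3 0 halt

displacement = (-2, -2) − (1, -2) = (-3, 0)
L0 cruise: active, feeds wire = (-3, 0)
L1 halt: active, suppressor → wire = (-3, 0)
L2 recharge: idle → wire stays (-3, 0)
actuator = (-3, 0) — from layer 1 (halt)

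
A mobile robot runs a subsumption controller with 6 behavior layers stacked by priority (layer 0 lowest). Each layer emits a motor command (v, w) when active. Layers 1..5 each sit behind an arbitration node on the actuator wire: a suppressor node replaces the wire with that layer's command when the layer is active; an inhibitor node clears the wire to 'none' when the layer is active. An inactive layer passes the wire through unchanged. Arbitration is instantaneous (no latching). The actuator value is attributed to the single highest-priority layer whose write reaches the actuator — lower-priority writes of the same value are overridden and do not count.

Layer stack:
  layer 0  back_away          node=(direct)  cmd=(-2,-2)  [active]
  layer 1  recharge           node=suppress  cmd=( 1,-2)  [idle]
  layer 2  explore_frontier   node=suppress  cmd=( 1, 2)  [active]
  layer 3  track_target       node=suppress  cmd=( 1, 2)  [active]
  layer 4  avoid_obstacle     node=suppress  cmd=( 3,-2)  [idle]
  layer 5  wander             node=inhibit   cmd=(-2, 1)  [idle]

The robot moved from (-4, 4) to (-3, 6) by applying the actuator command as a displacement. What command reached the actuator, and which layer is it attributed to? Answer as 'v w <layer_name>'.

1 2 track_target

displacement = (-3, 6) − (-4, 4) = (1, 2)
L0 back_away: active, feeds wire = (-2, -2)
L1 recharge: idle → wire stays (-2, -2)
L2 explore_frontier: active, suppressor → wire = (1, 2)
L3 track_target: active, suppressor → wire = (1, 2)
L4 avoid_obstacle: idle → wire stays (1, 2)
L5 wander: idle → wire stays (1, 2)
actuator = (1, 2) — from layer 3 (track_target)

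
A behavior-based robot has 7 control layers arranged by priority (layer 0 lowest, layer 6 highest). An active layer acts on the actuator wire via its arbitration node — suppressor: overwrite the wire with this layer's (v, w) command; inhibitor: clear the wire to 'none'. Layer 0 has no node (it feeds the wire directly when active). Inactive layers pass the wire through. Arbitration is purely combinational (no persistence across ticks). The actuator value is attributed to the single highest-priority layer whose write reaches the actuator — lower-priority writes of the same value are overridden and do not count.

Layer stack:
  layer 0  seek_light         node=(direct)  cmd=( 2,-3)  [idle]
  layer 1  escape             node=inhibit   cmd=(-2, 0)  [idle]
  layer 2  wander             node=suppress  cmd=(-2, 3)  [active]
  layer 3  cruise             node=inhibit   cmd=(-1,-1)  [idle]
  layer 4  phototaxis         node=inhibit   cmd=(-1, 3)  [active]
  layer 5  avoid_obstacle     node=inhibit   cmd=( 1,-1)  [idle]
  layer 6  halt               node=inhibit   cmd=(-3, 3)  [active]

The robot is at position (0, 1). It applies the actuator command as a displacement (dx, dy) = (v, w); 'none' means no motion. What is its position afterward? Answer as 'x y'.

0 1

L0 seek_light: idle → wire = none
L1 escape: idle → wire stays none
L2 wander: active, suppressor → wire = (-2, 3)
L3 cruise: idle → wire stays (-2, 3)
L4 phototaxis: active, inhibitor → wire = none
L5 avoid_obstacle: idle → wire stays none
L6 halt: active, inhibitor → wire = none
actuator = none
position: (0, 1) + none = (0, 1)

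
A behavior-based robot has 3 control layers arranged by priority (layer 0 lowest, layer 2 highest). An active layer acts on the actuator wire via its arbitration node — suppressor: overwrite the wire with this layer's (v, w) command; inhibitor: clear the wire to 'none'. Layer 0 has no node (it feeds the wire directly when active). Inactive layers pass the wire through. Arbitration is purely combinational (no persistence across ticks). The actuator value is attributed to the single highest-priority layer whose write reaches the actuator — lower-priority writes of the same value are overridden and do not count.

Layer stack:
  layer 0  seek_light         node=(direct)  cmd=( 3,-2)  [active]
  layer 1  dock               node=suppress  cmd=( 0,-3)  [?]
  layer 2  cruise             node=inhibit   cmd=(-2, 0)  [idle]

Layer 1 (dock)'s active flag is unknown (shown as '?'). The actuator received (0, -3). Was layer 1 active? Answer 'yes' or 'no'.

yes

If layer 1 is active=yes:
  actuator would be (0, -3)
If layer 1 is active=no:
  actuator would be (3, -2)
Observed (0, -3), so layer 1 was active.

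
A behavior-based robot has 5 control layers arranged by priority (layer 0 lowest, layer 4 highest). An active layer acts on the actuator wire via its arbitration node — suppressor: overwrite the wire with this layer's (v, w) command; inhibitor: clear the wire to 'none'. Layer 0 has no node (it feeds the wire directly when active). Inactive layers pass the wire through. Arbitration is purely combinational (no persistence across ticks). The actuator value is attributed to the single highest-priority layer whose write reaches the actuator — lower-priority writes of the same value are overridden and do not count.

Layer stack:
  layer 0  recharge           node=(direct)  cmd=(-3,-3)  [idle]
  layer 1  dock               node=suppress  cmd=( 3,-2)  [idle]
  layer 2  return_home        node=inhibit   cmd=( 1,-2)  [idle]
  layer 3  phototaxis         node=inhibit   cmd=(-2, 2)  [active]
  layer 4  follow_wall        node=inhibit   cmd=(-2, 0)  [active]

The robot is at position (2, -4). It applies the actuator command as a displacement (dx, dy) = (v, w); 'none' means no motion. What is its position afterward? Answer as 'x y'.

2 -4

layer 0 (recharge) idle — none
layer 1 (dock) idle — unchanged: none
layer 2 (return_home) idle — unchanged: none
layer 3 (phototaxis) active — inhibits: none
layer 4 (follow_wall) active — inhibits: none
→ actuator none
position: (2, -4) + none = (2, -4)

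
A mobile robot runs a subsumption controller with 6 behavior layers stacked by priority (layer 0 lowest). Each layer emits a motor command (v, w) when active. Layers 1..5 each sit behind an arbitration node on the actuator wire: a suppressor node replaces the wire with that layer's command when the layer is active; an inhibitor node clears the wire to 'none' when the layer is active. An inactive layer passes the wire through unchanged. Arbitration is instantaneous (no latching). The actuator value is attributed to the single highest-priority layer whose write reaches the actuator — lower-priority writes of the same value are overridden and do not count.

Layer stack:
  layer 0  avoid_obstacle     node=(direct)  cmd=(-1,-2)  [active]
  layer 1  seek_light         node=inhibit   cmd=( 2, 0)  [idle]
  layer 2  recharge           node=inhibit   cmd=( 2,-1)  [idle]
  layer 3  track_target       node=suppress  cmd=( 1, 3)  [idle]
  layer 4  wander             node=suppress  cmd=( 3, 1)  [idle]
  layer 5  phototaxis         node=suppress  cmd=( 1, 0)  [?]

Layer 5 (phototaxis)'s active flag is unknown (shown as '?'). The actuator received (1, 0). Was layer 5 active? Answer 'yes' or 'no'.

If layer 5 is active=yes:
  actuator would be (1, 0)
If layer 5 is active=no:
  actuator would be (-1, -2)
Observed (1, 0), so layer 5 was active.

yes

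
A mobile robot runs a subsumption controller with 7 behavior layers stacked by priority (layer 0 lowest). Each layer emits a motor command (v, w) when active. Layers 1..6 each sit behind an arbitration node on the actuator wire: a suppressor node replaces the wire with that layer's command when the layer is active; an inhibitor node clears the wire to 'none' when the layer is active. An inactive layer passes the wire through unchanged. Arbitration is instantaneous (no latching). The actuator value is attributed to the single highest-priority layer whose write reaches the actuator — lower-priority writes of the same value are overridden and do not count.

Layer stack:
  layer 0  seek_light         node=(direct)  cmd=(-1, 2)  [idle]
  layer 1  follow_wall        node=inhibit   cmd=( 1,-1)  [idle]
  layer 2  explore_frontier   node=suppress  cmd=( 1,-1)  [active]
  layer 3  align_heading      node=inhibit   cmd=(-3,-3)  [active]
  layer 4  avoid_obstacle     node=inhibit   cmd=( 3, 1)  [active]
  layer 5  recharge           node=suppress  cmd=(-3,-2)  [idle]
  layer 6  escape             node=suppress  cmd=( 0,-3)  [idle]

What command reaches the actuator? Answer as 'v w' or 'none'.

none

[0] seek_light off; wire := none
[1] follow_wall off; pass none
[2] explore_frontier on (suppress); wire := (1, -1)
[3] align_heading on (inhibit); wire := none
[4] avoid_obstacle on (inhibit); wire := none
[5] recharge off; pass none
[6] escape off; pass none
output none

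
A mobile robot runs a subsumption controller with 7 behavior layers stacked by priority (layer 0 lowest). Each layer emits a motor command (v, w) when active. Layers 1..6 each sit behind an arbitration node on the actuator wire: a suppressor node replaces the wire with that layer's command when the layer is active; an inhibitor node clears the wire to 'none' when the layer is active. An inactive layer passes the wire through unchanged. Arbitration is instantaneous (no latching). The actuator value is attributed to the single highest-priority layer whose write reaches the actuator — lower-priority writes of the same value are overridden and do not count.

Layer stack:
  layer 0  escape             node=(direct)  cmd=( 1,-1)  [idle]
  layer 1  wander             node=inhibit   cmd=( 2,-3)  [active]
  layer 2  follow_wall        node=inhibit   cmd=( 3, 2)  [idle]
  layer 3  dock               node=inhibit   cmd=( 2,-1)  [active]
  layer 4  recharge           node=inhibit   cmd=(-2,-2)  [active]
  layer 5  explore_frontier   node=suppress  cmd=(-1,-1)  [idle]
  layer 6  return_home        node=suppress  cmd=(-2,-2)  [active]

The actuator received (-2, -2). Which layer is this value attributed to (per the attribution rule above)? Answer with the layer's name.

return_home

L0 escape: idle → wire = none
L1 wander: active, inhibitor → wire = none
L2 follow_wall: idle → wire stays none
L3 dock: active, inhibitor → wire = none
L4 recharge: active, inhibitor → wire = none
L5 explore_frontier: idle → wire stays none
L6 return_home: active, suppressor → wire = (-2, -2)
actuator = (-2, -2)
last writer: layer 6 = return_home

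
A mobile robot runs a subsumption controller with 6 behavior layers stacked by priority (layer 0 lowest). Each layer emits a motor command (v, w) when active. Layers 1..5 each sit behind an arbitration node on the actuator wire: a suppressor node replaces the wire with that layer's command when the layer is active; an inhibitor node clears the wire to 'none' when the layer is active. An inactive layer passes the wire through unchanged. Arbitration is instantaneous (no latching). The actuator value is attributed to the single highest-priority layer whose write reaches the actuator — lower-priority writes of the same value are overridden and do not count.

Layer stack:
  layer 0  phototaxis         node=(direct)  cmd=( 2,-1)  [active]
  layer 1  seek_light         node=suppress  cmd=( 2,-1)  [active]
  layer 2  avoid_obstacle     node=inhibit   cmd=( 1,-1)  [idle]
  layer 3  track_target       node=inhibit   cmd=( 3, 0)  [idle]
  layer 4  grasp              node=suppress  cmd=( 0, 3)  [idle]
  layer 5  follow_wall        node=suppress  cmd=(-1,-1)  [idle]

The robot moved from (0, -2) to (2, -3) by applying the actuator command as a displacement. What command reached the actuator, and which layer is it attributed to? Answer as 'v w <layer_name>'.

2 -1 seek_light

displacement = (2, -3) − (0, -2) = (2, -1)
[0] phototaxis on; wire := (2, -1)
[1] seek_light on (suppress); wire := (2, -1)
[2] avoid_obstacle off; pass (2, -1)
[3] track_target off; pass (2, -1)
[4] grasp off; pass (2, -1)
[5] follow_wall off; pass (2, -1)
output (2, -1) — from layer 1 (seek_light)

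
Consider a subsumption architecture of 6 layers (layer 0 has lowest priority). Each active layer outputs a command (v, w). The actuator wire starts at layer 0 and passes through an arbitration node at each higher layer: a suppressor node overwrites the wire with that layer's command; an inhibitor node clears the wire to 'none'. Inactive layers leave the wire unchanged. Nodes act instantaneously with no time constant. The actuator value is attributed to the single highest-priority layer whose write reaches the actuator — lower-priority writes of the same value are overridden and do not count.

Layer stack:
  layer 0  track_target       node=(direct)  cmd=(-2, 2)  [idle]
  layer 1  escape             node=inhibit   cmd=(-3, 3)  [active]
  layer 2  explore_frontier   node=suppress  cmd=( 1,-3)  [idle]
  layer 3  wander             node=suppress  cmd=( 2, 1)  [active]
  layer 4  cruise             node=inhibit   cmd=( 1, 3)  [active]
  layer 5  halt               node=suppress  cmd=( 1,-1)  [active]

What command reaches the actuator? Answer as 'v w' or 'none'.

L0 track_target: idle → wire = none
L1 escape: active, inhibitor → wire = none
L2 explore_frontier: idle → wire stays none
L3 wander: active, suppressor → wire = (2, 1)
L4 cruise: active, inhibitor → wire = none
L5 halt: active, suppressor → wire = (1, -1)
actuator = (1, -1)

1 -1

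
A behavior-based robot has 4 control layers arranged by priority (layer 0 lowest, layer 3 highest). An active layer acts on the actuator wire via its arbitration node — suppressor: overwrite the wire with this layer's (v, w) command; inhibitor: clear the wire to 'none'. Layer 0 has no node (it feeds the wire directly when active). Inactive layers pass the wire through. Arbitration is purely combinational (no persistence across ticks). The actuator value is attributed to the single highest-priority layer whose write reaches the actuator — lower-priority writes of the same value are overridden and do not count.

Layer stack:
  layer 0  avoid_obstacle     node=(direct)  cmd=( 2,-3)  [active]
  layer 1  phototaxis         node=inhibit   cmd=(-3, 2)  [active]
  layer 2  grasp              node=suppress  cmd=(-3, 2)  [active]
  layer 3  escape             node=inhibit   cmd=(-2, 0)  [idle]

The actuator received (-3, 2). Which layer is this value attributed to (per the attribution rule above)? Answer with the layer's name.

L0 avoid_obstacle: active, feeds wire = (2, -3)
L1 phototaxis: active, inhibitor → wire = none
L2 grasp: active, suppressor → wire = (-3, 2)
L3 escape: idle → wire stays (-3, 2)
actuator = (-3, 2)
last writer: layer 2 = grasp

grasp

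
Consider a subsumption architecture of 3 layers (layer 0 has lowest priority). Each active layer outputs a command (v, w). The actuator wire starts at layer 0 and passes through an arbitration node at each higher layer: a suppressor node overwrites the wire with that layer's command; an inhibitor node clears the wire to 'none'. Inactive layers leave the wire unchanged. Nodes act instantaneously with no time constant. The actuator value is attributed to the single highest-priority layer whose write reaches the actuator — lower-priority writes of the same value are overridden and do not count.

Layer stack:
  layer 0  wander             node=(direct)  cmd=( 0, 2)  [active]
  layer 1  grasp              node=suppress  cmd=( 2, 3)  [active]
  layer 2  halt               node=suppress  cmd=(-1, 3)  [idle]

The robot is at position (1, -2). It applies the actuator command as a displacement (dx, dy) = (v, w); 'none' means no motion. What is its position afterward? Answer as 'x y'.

L0 wander: active, feeds wire = (0, 2)
L1 grasp: active, suppressor → wire = (2, 3)
L2 halt: idle → wire stays (2, 3)
actuator = (2, 3)
position: (1, -2) + (2, 3) = (3, 1)

3 1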